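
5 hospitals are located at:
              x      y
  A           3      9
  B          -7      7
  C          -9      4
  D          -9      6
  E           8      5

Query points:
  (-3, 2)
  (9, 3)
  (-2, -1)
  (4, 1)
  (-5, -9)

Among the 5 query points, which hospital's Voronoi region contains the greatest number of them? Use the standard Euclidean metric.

C

(-3, 2) — d² to each: A:85, B:41, C:40, D:52, E:130 → nearest is C
(9, 3) — d² to each: A:72, B:272, C:325, D:333, E:5 → nearest is E
(-2, -1) — d² to each: A:125, B:89, C:74, D:98, E:136 → nearest is C
(4, 1) — d² to each: A:65, B:157, C:178, D:194, E:32 → nearest is E
(-5, -9) — d² to each: A:388, B:260, C:185, D:241, E:365 → nearest is C
Tally — C:3, E:2. C captures the most (3).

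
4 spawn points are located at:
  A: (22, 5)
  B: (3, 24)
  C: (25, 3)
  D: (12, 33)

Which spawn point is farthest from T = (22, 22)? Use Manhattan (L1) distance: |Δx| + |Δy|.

C

d(T,A) = |22−22| + |22−5| = 0 + 17 = 17
d(T,B) = |22−3| + |22−24| = 19 + 2 = 21
d(T,C) = |22−25| + |22−3| = 3 + 19 = 22
d(T,D) = |22−12| + |22−33| = 10 + 11 = 21
The largest is to C.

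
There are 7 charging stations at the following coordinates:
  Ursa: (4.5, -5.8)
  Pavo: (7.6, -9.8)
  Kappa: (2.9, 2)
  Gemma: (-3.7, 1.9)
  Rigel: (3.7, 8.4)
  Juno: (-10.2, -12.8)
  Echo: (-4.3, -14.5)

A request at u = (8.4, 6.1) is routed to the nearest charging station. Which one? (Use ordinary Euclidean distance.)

Squared Euclidean distances:
d²(u, Ursa) = (8.4−4.5)² + (6.1−(-5.8))² = 15.21 + 141.61 = 156.82
d²(u, Pavo) = (8.4−7.6)² + (6.1−(-9.8))² = 0.64 + 252.81 = 253.45
d²(u, Kappa) = (8.4−2.9)² + (6.1−2)² = 30.25 + 16.81 = 47.06
d²(u, Gemma) = (8.4−(-3.7))² + (6.1−1.9)² = 146.41 + 17.64 = 164.05
d²(u, Rigel) = (8.4−3.7)² + (6.1−8.4)² = 22.09 + 5.29 = 27.38
d²(u, Juno) = (8.4−(-10.2))² + (6.1−(-12.8))² = 345.96 + 357.21 = 703.17
d²(u, Echo) = (8.4−(-4.3))² + (6.1−(-14.5))² = 161.29 + 424.36 = 585.65
Minimum is at Rigel.

Rigel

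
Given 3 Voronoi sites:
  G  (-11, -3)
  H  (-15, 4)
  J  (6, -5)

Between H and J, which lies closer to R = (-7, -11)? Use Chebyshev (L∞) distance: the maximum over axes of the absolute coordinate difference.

d(R,H) = max(8, 15) = 15
d(R,J) = max(13, 6) = 13
15 > 13, so J is closer.

J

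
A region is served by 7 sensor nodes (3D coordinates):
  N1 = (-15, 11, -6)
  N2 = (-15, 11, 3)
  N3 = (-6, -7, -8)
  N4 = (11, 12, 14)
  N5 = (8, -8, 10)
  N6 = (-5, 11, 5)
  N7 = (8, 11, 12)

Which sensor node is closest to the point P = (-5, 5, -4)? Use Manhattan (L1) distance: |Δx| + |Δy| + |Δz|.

N6

d(P,N1) = |-5−(-15)| + |5−11| + |-4−(-6)| = 10 + 6 + 2 = 18
d(P,N2) = |-5−(-15)| + |5−11| + |-4−3| = 10 + 6 + 7 = 23
d(P,N3) = |-5−(-6)| + |5−(-7)| + |-4−(-8)| = 1 + 12 + 4 = 17
d(P,N4) = |-5−11| + |5−12| + |-4−14| = 16 + 7 + 18 = 41
d(P,N5) = |-5−8| + |5−(-8)| + |-4−10| = 13 + 13 + 14 = 40
d(P,N6) = |-5−(-5)| + |5−11| + |-4−5| = 0 + 6 + 9 = 15
d(P,N7) = |-5−8| + |5−11| + |-4−12| = 13 + 6 + 16 = 35
Minimum is at N6.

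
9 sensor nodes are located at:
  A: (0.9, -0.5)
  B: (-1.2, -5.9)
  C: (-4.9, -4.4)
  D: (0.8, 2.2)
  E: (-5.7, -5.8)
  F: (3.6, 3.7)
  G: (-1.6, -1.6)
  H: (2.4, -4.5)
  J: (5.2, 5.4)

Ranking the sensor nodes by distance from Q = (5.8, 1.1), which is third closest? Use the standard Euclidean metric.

D

Compare squared distances (the ordering matches that of the actual distances):
|QA|² = (5.8−0.9)² + (1.1−(-0.5))² = 24.01 + 2.56 = 26.57
|QB|² = (5.8−(-1.2))² + (1.1−(-5.9))² = 49 + 49 = 98
|QC|² = (5.8−(-4.9))² + (1.1−(-4.4))² = 114.49 + 30.25 = 144.74
|QD|² = (5.8−0.8)² + (1.1−2.2)² = 25 + 1.21 = 26.21
|QE|² = (5.8−(-5.7))² + (1.1−(-5.8))² = 132.25 + 47.61 = 179.86
|QF|² = (5.8−3.6)² + (1.1−3.7)² = 4.84 + 6.76 = 11.6
|QG|² = (5.8−(-1.6))² + (1.1−(-1.6))² = 54.76 + 7.29 = 62.05
|QH|² = (5.8−2.4)² + (1.1−(-4.5))² = 11.56 + 31.36 = 42.92
|QJ|² = (5.8−5.2)² + (1.1−5.4)² = 0.36 + 18.49 = 18.85
Sorted ascending: F, J, D, A, … — the third-nearest is D.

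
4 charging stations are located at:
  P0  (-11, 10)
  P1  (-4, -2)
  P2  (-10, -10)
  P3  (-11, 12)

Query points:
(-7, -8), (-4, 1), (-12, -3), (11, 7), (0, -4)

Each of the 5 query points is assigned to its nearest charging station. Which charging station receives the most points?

(-7, -8) — d² to each: P0:340, P1:45, P2:13, P3:416 → nearest is P2
(-4, 1) — d² to each: P0:130, P1:9, P2:157, P3:170 → nearest is P1
(-12, -3) — d² to each: P0:170, P1:65, P2:53, P3:226 → nearest is P2
(11, 7) — d² to each: P0:493, P1:306, P2:730, P3:509 → nearest is P1
(0, -4) — d² to each: P0:317, P1:20, P2:136, P3:377 → nearest is P1
Tally — P1:3, P2:2. P1 captures the most (3).

P1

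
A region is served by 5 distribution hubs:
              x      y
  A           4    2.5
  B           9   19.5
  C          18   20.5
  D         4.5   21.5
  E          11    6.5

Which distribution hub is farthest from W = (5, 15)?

Since √ is increasing, it suffices to compare squared distances:
|WA|² = (5−4)² + (15−2.5)² = 1 + 156.25 = 157.25
|WB|² = (5−9)² + (15−19.5)² = 16 + 20.25 = 36.25
|WC|² = (5−18)² + (15−20.5)² = 169 + 30.25 = 199.25
|WD|² = (5−4.5)² + (15−21.5)² = 0.25 + 42.25 = 42.5
|WE|² = (5−11)² + (15−6.5)² = 36 + 72.25 = 108.25
The largest is to C.

C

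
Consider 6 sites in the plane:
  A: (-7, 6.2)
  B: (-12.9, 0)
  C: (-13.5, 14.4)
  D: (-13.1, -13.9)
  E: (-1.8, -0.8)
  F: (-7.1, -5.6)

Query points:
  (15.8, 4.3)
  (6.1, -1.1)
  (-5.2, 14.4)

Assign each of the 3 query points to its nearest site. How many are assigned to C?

(15.8, 4.3) — d² to each: A:523.45, B:842.18, C:960.5, D:1166.45, E:335.77, F:622.42 → nearest is E
(6.1, -1.1) — d² to each: A:224.9, B:362.21, C:624.41, D:532.48, E:62.5, F:194.49 → nearest is E
(-5.2, 14.4) — d² to each: A:70.48, B:266.65, C:68.89, D:863.3, E:242.6, F:403.61 → nearest is C
1 of the 3 points has C as nearest.

1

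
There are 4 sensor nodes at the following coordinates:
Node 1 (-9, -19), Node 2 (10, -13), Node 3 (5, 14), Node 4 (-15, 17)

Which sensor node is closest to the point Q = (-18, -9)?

Node 1

Compare squared distances (the ordering matches that of the actual distances):
d²(Q, Node 1) = (-18−(-9))² + (-9−(-19))² = 81 + 100 = 181
d²(Q, Node 2) = (-18−10)² + (-9−(-13))² = 784 + 16 = 800
d²(Q, Node 3) = (-18−5)² + (-9−14)² = 529 + 529 = 1058
d²(Q, Node 4) = (-18−(-15))² + (-9−17)² = 9 + 676 = 685
The smallest is to Node 1, so Q lies in the Voronoi region of Node 1.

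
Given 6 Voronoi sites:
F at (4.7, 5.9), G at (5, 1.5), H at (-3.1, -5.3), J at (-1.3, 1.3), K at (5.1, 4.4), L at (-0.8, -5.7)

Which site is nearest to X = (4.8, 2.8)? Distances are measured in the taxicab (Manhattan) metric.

d(X,F) = |4.8−4.7| + |2.8−5.9| = 0.1 + 3.1 = 3.2
d(X,G) = |4.8−5| + |2.8−1.5| = 0.2 + 1.3 = 1.5
d(X,H) = |4.8−(-3.1)| + |2.8−(-5.3)| = 7.9 + 8.1 = 16
d(X,J) = |4.8−(-1.3)| + |2.8−1.3| = 6.1 + 1.5 = 7.6
d(X,K) = |4.8−5.1| + |2.8−4.4| = 0.3 + 1.6 = 1.9
d(X,L) = |4.8−(-0.8)| + |2.8−(-5.7)| = 5.6 + 8.5 = 14.1
Minimum is at G.

G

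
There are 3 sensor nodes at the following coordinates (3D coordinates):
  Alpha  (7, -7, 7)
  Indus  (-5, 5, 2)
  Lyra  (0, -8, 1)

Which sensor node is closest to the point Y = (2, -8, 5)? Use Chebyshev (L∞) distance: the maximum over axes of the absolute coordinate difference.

Lyra

d(Y, Alpha) = max(5, 1, 2) = 5
d(Y, Indus) = max(7, 13, 3) = 13
d(Y, Lyra) = max(2, 0, 4) = 4
The smallest is to Lyra, so Y lies in the Voronoi region of Lyra.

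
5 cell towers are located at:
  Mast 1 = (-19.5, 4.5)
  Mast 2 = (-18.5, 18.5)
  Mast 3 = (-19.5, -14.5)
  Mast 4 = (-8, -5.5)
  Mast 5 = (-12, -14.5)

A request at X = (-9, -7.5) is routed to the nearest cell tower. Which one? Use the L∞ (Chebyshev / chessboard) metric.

d(X, Mast 1) = max(10.5, 12) = 12
d(X, Mast 2) = max(9.5, 26) = 26
d(X, Mast 3) = max(10.5, 7) = 10.5
d(X, Mast 4) = max(1, 2) = 2
d(X, Mast 5) = max(3, 7) = 7
Mast 4 is nearest.

Mast 4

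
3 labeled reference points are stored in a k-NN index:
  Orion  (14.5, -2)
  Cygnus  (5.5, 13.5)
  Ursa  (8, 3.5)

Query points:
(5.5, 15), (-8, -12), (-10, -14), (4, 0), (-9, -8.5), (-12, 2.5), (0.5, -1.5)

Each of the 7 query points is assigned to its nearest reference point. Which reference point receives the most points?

(5.5, 15) — d² to each: Orion:370, Cygnus:2.25, Ursa:138.5 → nearest is Cygnus
(-8, -12) — d² to each: Orion:606.25, Cygnus:832.5, Ursa:496.25 → nearest is Ursa
(-10, -14) — d² to each: Orion:744.25, Cygnus:996.5, Ursa:630.25 → nearest is Ursa
(4, 0) — d² to each: Orion:114.25, Cygnus:184.5, Ursa:28.25 → nearest is Ursa
(-9, -8.5) — d² to each: Orion:594.5, Cygnus:694.25, Ursa:433 → nearest is Ursa
(-12, 2.5) — d² to each: Orion:722.5, Cygnus:427.25, Ursa:401 → nearest is Ursa
(0.5, -1.5) — d² to each: Orion:196.25, Cygnus:250, Ursa:81.25 → nearest is Ursa
Tally — Cygnus:1, Ursa:6. Ursa captures the most (6).

Ursa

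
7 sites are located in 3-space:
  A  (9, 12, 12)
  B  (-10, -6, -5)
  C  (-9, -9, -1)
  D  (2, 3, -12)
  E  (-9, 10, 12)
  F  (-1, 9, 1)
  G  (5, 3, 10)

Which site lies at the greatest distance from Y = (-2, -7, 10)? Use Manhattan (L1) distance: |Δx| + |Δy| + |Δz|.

D

d(Y,A) = |-2−9| + |-7−12| + |10−12| = 11 + 19 + 2 = 32
d(Y,B) = |-2−(-10)| + |-7−(-6)| + |10−(-5)| = 8 + 1 + 15 = 24
d(Y,C) = |-2−(-9)| + |-7−(-9)| + |10−(-1)| = 7 + 2 + 11 = 20
d(Y,D) = |-2−2| + |-7−3| + |10−(-12)| = 4 + 10 + 22 = 36
d(Y,E) = |-2−(-9)| + |-7−10| + |10−12| = 7 + 17 + 2 = 26
d(Y,F) = |-2−(-1)| + |-7−9| + |10−1| = 1 + 16 + 9 = 26
d(Y,G) = |-2−5| + |-7−3| + |10−10| = 7 + 10 + 0 = 17
The largest is to D.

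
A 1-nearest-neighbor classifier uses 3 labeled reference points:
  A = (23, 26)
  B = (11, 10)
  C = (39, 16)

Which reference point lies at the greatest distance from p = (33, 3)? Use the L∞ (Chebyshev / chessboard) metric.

A

d(p,A) = max(10, 23) = 23
d(p,B) = max(22, 7) = 22
d(p,C) = max(6, 13) = 13
The largest is to A.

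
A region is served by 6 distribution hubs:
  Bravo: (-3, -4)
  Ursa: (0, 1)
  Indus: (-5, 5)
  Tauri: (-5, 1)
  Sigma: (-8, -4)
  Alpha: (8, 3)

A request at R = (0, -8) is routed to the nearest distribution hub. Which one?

Compare squared distances (the ordering matches that of the actual distances):
d²(R, Bravo) = (0−(-3))² + (-8−(-4))² = 9 + 16 = 25
d²(R, Ursa) = (0−0)² + (-8−1)² = 0 + 81 = 81
d²(R, Indus) = (0−(-5))² + (-8−5)² = 25 + 169 = 194
d²(R, Tauri) = (0−(-5))² + (-8−1)² = 25 + 81 = 106
d²(R, Sigma) = (0−(-8))² + (-8−(-4))² = 64 + 16 = 80
d²(R, Alpha) = (0−8)² + (-8−3)² = 64 + 121 = 185
Bravo is nearest.

Bravo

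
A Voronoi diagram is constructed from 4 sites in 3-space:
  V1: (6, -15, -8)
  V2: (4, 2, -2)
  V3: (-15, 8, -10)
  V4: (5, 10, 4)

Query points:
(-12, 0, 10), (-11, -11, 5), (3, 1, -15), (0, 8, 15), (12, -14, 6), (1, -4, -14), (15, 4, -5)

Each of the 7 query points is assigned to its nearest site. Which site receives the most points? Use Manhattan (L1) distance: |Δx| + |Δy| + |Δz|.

V2

(-12, 0, 10) — d to each: V1:51, V2:30, V3:31, V4:33 → nearest is V2
(-11, -11, 5) — d to each: V1:34, V2:35, V3:38, V4:38 → nearest is V1
(3, 1, -15) — d to each: V1:26, V2:15, V3:30, V4:30 → nearest is V2
(0, 8, 15) — d to each: V1:52, V2:27, V3:40, V4:18 → nearest is V4
(12, -14, 6) — d to each: V1:21, V2:32, V3:65, V4:33 → nearest is V1
(1, -4, -14) — d to each: V1:22, V2:21, V3:32, V4:36 → nearest is V2
(15, 4, -5) — d to each: V1:31, V2:16, V3:39, V4:25 → nearest is V2
Tally — V1:2, V2:4, V4:1. V2 captures the most (4).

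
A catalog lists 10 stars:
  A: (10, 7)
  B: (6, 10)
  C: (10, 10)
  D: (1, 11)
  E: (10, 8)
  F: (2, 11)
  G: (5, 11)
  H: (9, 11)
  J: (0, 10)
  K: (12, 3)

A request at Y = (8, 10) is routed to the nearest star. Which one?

Compare squared distances (the ordering matches that of the actual distances):
|YA|² = 4 + 9 = 13
|YB|² = 4 + 0 = 4
|YC|² = 4 + 0 = 4
|YD|² = 49 + 1 = 50
|YE|² = 4 + 4 = 8
|YF|² = 36 + 1 = 37
|YG|² = 9 + 1 = 10
|YH|² = 1 + 1 = 2
|YJ|² = 64 + 0 = 64
|YK|² = 16 + 49 = 65
The smallest is to H, so Y lies in the Voronoi region of H.

H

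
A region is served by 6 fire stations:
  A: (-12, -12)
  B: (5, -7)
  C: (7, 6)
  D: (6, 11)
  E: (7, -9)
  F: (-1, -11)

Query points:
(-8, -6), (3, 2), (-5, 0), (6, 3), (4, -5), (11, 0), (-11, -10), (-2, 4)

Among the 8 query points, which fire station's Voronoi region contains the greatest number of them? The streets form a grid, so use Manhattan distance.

C

(-8, -6) — d to each: A:10, B:14, C:27, D:31, E:18, F:12 → nearest is A
(3, 2) — d to each: A:29, B:11, C:8, D:12, E:15, F:17 → nearest is C
(-5, 0) — d to each: A:19, B:17, C:18, D:22, E:21, F:15 → nearest is F
(6, 3) — d to each: A:33, B:11, C:4, D:8, E:13, F:21 → nearest is C
(4, -5) — d to each: A:23, B:3, C:14, D:18, E:7, F:11 → nearest is B
(11, 0) — d to each: A:35, B:13, C:10, D:16, E:13, F:23 → nearest is C
(-11, -10) — d to each: A:3, B:19, C:34, D:38, E:19, F:11 → nearest is A
(-2, 4) — d to each: A:26, B:18, C:11, D:15, E:22, F:16 → nearest is C
Tally — A:2, B:1, C:4, F:1. C captures the most (4).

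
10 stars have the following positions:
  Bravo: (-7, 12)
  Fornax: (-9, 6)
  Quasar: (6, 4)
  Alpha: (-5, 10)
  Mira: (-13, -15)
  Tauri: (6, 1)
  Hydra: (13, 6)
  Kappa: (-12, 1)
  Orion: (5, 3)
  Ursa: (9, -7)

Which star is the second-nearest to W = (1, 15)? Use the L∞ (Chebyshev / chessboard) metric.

Bravo

d(W, Bravo) = max(8, 3) = 8
d(W, Fornax) = max(10, 9) = 10
d(W, Quasar) = max(5, 11) = 11
d(W, Alpha) = max(6, 5) = 6
d(W, Mira) = max(14, 30) = 30
d(W, Tauri) = max(5, 14) = 14
d(W, Hydra) = max(12, 9) = 12
d(W, Kappa) = max(13, 14) = 14
d(W, Orion) = max(4, 12) = 12
d(W, Ursa) = max(8, 22) = 22
Sorted ascending: Alpha, Bravo, Fornax, … — the second-nearest is Bravo.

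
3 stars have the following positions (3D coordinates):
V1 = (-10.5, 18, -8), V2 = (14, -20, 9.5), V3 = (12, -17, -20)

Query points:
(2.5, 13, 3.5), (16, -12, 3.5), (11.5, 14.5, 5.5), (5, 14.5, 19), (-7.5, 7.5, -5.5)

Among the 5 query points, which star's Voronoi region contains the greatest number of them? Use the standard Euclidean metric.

(2.5, 13, 3.5) — d² to each: V1:326.25, V2:1257.25, V3:1542.5 → nearest is V1
(16, -12, 3.5) — d² to each: V1:1734.5, V2:104, V3:593.25 → nearest is V2
(11.5, 14.5, 5.5) — d² to each: V1:678.5, V2:1212.5, V3:1642.75 → nearest is V1
(5, 14.5, 19) — d² to each: V1:981.5, V2:1361.5, V3:2562.25 → nearest is V1
(-7.5, 7.5, -5.5) — d² to each: V1:125.5, V2:1443.5, V3:1190.75 → nearest is V1
Tally — V1:4, V2:1. V1 captures the most (4).

V1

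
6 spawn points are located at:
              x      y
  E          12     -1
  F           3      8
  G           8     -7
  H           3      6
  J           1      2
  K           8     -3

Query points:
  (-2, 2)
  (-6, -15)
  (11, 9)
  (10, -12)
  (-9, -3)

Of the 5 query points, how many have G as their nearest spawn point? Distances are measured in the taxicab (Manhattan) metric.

2

(-2, 2) — d to each: E:17, F:11, G:19, H:9, J:3, K:15 → nearest is J
(-6, -15) — d to each: E:32, F:32, G:22, H:30, J:24, K:26 → nearest is G
(11, 9) — d to each: E:11, F:9, G:19, H:11, J:17, K:15 → nearest is F
(10, -12) — d to each: E:13, F:27, G:7, H:25, J:23, K:11 → nearest is G
(-9, -3) — d to each: E:23, F:23, G:21, H:21, J:15, K:17 → nearest is J
2 of the 5 points have G as nearest.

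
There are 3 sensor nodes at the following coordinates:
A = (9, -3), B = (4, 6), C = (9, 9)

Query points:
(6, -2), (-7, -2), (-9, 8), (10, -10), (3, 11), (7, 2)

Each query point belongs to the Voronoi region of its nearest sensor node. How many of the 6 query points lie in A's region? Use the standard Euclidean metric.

2

(6, -2) — d² to each: A:10, B:68, C:130 → nearest is A
(-7, -2) — d² to each: A:257, B:185, C:377 → nearest is B
(-9, 8) — d² to each: A:445, B:173, C:325 → nearest is B
(10, -10) — d² to each: A:50, B:292, C:362 → nearest is A
(3, 11) — d² to each: A:232, B:26, C:40 → nearest is B
(7, 2) — d² to each: A:29, B:25, C:53 → nearest is B
2 of the 6 points have A as nearest.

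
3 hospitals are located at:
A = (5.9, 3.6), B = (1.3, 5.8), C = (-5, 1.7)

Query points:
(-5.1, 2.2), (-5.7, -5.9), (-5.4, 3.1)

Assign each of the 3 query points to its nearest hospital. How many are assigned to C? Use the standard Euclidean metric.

3

(-5.1, 2.2) — d² to each: A:122.96, B:53.92, C:0.26 → nearest is C
(-5.7, -5.9) — d² to each: A:224.81, B:185.89, C:58.25 → nearest is C
(-5.4, 3.1) — d² to each: A:127.94, B:52.18, C:2.12 → nearest is C
3 of the 3 points have C as nearest.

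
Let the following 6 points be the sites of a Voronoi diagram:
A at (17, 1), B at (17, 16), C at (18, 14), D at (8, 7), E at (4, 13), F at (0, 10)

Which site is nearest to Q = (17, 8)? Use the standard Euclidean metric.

C

Since √ is increasing, it suffices to compare squared distances:
|QA|² = (17−17)² + (8−1)² = 0 + 49 = 49
|QB|² = (17−17)² + (8−16)² = 0 + 64 = 64
|QC|² = (17−18)² + (8−14)² = 1 + 36 = 37
|QD|² = (17−8)² + (8−7)² = 81 + 1 = 82
|QE|² = (17−4)² + (8−13)² = 169 + 25 = 194
|QF|² = (17−0)² + (8−10)² = 289 + 4 = 293
Minimum is at C.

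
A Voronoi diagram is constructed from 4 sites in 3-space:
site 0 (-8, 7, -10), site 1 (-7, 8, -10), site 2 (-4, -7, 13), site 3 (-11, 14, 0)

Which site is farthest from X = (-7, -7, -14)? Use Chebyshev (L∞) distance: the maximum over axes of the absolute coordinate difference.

site 2

d(X, site 0) = max(1, 14, 4) = 14
d(X, site 1) = max(0, 15, 4) = 15
d(X, site 2) = max(3, 0, 27) = 27
d(X, site 3) = max(4, 21, 14) = 21
The largest is to site 2.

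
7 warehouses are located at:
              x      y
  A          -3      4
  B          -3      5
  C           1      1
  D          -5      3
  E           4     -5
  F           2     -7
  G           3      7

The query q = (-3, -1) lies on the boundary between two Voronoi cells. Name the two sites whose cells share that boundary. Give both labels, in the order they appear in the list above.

C and D

Squared distances from q to each site:
|qA|² = 0 + 25 = 25
|qB|² = 0 + 36 = 36
|qC|² = 16 + 4 = 20
|qD|² = 4 + 16 = 20
|qE|² = 49 + 16 = 65
|qF|² = 25 + 36 = 61
|qG|² = 36 + 64 = 100
q is equidistant from C and D (both at squared distance 20), and every other site is strictly farther — so q lies on the C–D Voronoi edge.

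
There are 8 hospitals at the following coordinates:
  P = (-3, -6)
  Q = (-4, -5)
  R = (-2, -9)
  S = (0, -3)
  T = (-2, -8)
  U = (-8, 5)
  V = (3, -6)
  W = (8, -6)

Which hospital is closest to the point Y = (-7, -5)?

Q

Squared Euclidean distances:
|YP|² = (-7−(-3))² + (-5−(-6))² = 16 + 1 = 17
|YQ|² = (-7−(-4))² + (-5−(-5))² = 9 + 0 = 9
|YR|² = (-7−(-2))² + (-5−(-9))² = 25 + 16 = 41
|YS|² = (-7−0)² + (-5−(-3))² = 49 + 4 = 53
|YT|² = (-7−(-2))² + (-5−(-8))² = 25 + 9 = 34
|YU|² = (-7−(-8))² + (-5−5)² = 1 + 100 = 101
|YV|² = (-7−3)² + (-5−(-6))² = 100 + 1 = 101
|YW|² = (-7−8)² + (-5−(-6))² = 225 + 1 = 226
Minimum is at Q.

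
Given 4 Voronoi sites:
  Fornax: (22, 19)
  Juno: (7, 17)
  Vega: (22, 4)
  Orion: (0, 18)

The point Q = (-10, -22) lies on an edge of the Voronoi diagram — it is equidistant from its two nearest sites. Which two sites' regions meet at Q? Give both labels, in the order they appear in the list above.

Squared distances from Q to each site:
d²(Q, Fornax) = (-10−22)² + (-22−19)² = 1024 + 1681 = 2705
d²(Q, Juno) = (-10−7)² + (-22−17)² = 289 + 1521 = 1810
d²(Q, Vega) = (-10−22)² + (-22−4)² = 1024 + 676 = 1700
d²(Q, Orion) = (-10−0)² + (-22−18)² = 100 + 1600 = 1700
Q is equidistant from Vega and Orion (both at squared distance 1700), and every other site is strictly farther — so Q lies on the Vega–Orion Voronoi edge.

Vega and Orion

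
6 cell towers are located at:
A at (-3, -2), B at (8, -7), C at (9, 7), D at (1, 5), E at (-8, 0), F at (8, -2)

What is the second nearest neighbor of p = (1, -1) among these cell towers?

Since √ is increasing, it suffices to compare squared distances:
|pA|² = (1−(-3))² + (-1−(-2))² = 16 + 1 = 17
|pB|² = (1−8)² + (-1−(-7))² = 49 + 36 = 85
|pC|² = (1−9)² + (-1−7)² = 64 + 64 = 128
|pD|² = (1−1)² + (-1−5)² = 0 + 36 = 36
|pE|² = (1−(-8))² + (-1−0)² = 81 + 1 = 82
|pF|² = (1−8)² + (-1−(-2))² = 49 + 1 = 50
Sorted ascending: A, D, F, … — the second-nearest is D.

D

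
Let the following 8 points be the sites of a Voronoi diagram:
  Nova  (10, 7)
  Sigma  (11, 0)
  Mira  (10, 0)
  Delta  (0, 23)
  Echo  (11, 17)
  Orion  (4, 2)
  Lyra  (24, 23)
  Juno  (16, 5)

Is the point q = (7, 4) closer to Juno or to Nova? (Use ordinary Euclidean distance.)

Nova

Compare squared distances:
d²(q, Juno) = (7−16)² + (4−5)² = 81 + 1 = 82
d²(q, Nova) = (7−10)² + (4−7)² = 9 + 9 = 18
82 > 18, so Nova is closer.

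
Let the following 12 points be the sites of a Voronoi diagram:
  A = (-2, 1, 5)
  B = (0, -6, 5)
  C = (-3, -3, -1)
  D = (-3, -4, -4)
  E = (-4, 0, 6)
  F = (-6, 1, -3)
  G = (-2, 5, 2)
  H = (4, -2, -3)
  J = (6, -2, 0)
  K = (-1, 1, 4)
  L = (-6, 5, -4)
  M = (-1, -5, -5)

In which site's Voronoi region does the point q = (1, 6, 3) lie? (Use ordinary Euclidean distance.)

G

Squared Euclidean distances:
|qA|² = (1−(-2))² + (6−1)² + (3−5)² = 9 + 25 + 4 = 38
|qB|² = (1−0)² + (6−(-6))² + (3−5)² = 1 + 144 + 4 = 149
|qC|² = (1−(-3))² + (6−(-3))² + (3−(-1))² = 16 + 81 + 16 = 113
|qD|² = (1−(-3))² + (6−(-4))² + (3−(-4))² = 16 + 100 + 49 = 165
|qE|² = (1−(-4))² + (6−0)² + (3−6)² = 25 + 36 + 9 = 70
|qF|² = (1−(-6))² + (6−1)² + (3−(-3))² = 49 + 25 + 36 = 110
|qG|² = (1−(-2))² + (6−5)² + (3−2)² = 9 + 1 + 1 = 11
|qH|² = (1−4)² + (6−(-2))² + (3−(-3))² = 9 + 64 + 36 = 109
|qJ|² = (1−6)² + (6−(-2))² + (3−0)² = 25 + 64 + 9 = 98
|qK|² = (1−(-1))² + (6−1)² + (3−4)² = 4 + 25 + 1 = 30
|qL|² = (1−(-6))² + (6−5)² + (3−(-4))² = 49 + 1 + 49 = 99
|qM|² = (1−(-1))² + (6−(-5))² + (3−(-5))² = 4 + 121 + 64 = 189
G is nearest.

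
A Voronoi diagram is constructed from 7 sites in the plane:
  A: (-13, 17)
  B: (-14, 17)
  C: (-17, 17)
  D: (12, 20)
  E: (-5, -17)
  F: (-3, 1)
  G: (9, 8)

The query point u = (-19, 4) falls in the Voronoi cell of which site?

C

Since √ is increasing, it suffices to compare squared distances:
|uA|² = 36 + 169 = 205
|uB|² = 25 + 169 = 194
|uC|² = 4 + 169 = 173
|uD|² = 961 + 256 = 1217
|uE|² = 196 + 441 = 637
|uF|² = 256 + 9 = 265
|uG|² = 784 + 16 = 800
Minimum is at C.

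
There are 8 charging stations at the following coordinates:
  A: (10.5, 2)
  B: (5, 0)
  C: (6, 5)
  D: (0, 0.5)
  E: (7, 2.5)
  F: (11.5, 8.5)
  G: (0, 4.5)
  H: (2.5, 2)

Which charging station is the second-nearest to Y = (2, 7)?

Compare squared distances (the ordering matches that of the actual distances):
|YA|² = (2−10.5)² + (7−2)² = 72.25 + 25 = 97.25
|YB|² = (2−5)² + (7−0)² = 9 + 49 = 58
|YC|² = (2−6)² + (7−5)² = 16 + 4 = 20
|YD|² = (2−0)² + (7−0.5)² = 4 + 42.25 = 46.25
|YE|² = (2−7)² + (7−2.5)² = 25 + 20.25 = 45.25
|YF|² = (2−11.5)² + (7−8.5)² = 90.25 + 2.25 = 92.5
|YG|² = (2−0)² + (7−4.5)² = 4 + 6.25 = 10.25
|YH|² = (2−2.5)² + (7−2)² = 0.25 + 25 = 25.25
Sorted ascending: G, C, H, … — the second-nearest is C.

C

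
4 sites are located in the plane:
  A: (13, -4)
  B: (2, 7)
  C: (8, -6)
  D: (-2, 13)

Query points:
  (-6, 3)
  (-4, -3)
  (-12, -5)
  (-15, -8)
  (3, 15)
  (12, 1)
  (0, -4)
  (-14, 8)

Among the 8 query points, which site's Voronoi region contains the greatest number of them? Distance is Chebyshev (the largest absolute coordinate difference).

(-6, 3) — d to each: A:19, B:8, C:14, D:10 → nearest is B
(-4, -3) — d to each: A:17, B:10, C:12, D:16 → nearest is B
(-12, -5) — d to each: A:25, B:14, C:20, D:18 → nearest is B
(-15, -8) — d to each: A:28, B:17, C:23, D:21 → nearest is B
(3, 15) — d to each: A:19, B:8, C:21, D:5 → nearest is D
(12, 1) — d to each: A:5, B:10, C:7, D:14 → nearest is A
(0, -4) — d to each: A:13, B:11, C:8, D:17 → nearest is C
(-14, 8) — d to each: A:27, B:16, C:22, D:12 → nearest is D
Tally — A:1, B:4, C:1, D:2. B captures the most (4).

B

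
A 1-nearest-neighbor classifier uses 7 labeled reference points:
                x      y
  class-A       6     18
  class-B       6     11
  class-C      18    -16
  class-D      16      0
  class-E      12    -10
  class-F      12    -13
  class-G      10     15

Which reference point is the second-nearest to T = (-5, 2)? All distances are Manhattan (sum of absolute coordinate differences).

d(T, class-A) = |-5−6| + |2−18| = 11 + 16 = 27
d(T, class-B) = |-5−6| + |2−11| = 11 + 9 = 20
d(T, class-C) = |-5−18| + |2−(-16)| = 23 + 18 = 41
d(T, class-D) = |-5−16| + |2−0| = 21 + 2 = 23
d(T, class-E) = |-5−12| + |2−(-10)| = 17 + 12 = 29
d(T, class-F) = |-5−12| + |2−(-13)| = 17 + 15 = 32
d(T, class-G) = |-5−10| + |2−15| = 15 + 13 = 28
Sorted ascending: class-B, class-D, class-A, … — the second-nearest is class-D.

class-D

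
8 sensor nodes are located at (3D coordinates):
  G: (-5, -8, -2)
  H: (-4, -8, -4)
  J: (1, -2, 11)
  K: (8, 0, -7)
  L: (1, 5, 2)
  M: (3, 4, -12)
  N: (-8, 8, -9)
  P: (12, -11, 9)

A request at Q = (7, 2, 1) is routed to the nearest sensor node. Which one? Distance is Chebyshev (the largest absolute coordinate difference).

d(Q,G) = max(12, 10, 3) = 12
d(Q,H) = max(11, 10, 5) = 11
d(Q,J) = max(6, 4, 10) = 10
d(Q,K) = max(1, 2, 8) = 8
d(Q,L) = max(6, 3, 1) = 6
d(Q,M) = max(4, 2, 13) = 13
d(Q,N) = max(15, 6, 10) = 15
d(Q,P) = max(5, 13, 8) = 13
The smallest is to L, so Q lies in the Voronoi region of L.

L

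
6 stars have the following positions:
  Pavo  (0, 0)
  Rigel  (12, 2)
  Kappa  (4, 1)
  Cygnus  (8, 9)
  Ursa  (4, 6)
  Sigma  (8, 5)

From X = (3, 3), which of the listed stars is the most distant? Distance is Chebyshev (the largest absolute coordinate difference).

d(X, Pavo) = max(3, 3) = 3
d(X, Rigel) = max(9, 1) = 9
d(X, Kappa) = max(1, 2) = 2
d(X, Cygnus) = max(5, 6) = 6
d(X, Ursa) = max(1, 3) = 3
d(X, Sigma) = max(5, 2) = 5
The largest is to Rigel.

Rigel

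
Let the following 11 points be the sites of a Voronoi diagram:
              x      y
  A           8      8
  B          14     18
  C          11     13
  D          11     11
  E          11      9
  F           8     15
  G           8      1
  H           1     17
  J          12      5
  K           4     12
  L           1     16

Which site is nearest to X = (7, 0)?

G

Squared Euclidean distances:
|XA|² = 1 + 64 = 65
|XB|² = 49 + 324 = 373
|XC|² = 16 + 169 = 185
|XD|² = 16 + 121 = 137
|XE|² = 16 + 81 = 97
|XF|² = 1 + 225 = 226
|XG|² = 1 + 1 = 2
|XH|² = 36 + 289 = 325
|XJ|² = 25 + 25 = 50
|XK|² = 9 + 144 = 153
|XL|² = 36 + 256 = 292
The smallest is to G, so X lies in the Voronoi region of G.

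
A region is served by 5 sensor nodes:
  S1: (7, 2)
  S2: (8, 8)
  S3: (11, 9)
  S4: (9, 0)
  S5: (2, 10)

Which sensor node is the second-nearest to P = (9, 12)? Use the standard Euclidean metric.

S2

Squared Euclidean distances:
|PS1|² = (9−7)² + (12−2)² = 4 + 100 = 104
|PS2|² = (9−8)² + (12−8)² = 1 + 16 = 17
|PS3|² = (9−11)² + (12−9)² = 4 + 9 = 13
|PS4|² = (9−9)² + (12−0)² = 0 + 144 = 144
|PS5|² = (9−2)² + (12−10)² = 49 + 4 = 53
Sorted ascending: S3, S2, S5, … — the second-nearest is S2.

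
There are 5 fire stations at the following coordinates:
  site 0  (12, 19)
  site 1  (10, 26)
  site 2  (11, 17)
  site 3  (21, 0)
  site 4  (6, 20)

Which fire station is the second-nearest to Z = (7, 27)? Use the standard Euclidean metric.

site 4

Squared Euclidean distances:
d²(Z, site 0) = 25 + 64 = 89
d²(Z, site 1) = 9 + 1 = 10
d²(Z, site 2) = 16 + 100 = 116
d²(Z, site 3) = 196 + 729 = 925
d²(Z, site 4) = 1 + 49 = 50
Sorted ascending: site 1, site 4, site 0, … — the second-nearest is site 4.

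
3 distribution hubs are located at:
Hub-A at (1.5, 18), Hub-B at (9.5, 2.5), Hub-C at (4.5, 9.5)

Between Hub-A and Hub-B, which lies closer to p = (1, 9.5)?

Hub-A

Compare squared distances:
d²(p, Hub-A) = (1−1.5)² + (9.5−18)² = 0.25 + 72.25 = 72.5
d²(p, Hub-B) = (1−9.5)² + (9.5−2.5)² = 72.25 + 49 = 121.25
72.5 < 121.25, so Hub-A is closer.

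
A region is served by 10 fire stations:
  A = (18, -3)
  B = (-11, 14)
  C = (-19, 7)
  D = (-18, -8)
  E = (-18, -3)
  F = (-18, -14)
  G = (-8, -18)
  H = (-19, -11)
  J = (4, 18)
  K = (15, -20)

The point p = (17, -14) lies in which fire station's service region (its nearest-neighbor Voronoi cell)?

K

Squared Euclidean distances:
|pA|² = 1 + 121 = 122
|pB|² = 784 + 784 = 1568
|pC|² = 1296 + 441 = 1737
|pD|² = 1225 + 36 = 1261
|pE|² = 1225 + 121 = 1346
|pF|² = 1225 + 0 = 1225
|pG|² = 625 + 16 = 641
|pH|² = 1296 + 9 = 1305
|pJ|² = 169 + 1024 = 1193
|pK|² = 4 + 36 = 40
K is nearest.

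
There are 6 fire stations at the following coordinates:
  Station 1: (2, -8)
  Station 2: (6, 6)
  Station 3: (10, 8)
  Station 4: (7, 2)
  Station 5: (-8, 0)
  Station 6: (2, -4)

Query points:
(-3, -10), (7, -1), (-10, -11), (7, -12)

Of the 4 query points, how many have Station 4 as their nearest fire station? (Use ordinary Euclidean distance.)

1

(-3, -10) — d² to each: Station 1:29, Station 2:337, Station 3:493, Station 4:244, Station 5:125, Station 6:61 → nearest is Station 1
(7, -1) — d² to each: Station 1:74, Station 2:50, Station 3:90, Station 4:9, Station 5:226, Station 6:34 → nearest is Station 4
(-10, -11) — d² to each: Station 1:153, Station 2:545, Station 3:761, Station 4:458, Station 5:125, Station 6:193 → nearest is Station 5
(7, -12) — d² to each: Station 1:41, Station 2:325, Station 3:409, Station 4:196, Station 5:369, Station 6:89 → nearest is Station 1
1 of the 4 points has Station 4 as nearest.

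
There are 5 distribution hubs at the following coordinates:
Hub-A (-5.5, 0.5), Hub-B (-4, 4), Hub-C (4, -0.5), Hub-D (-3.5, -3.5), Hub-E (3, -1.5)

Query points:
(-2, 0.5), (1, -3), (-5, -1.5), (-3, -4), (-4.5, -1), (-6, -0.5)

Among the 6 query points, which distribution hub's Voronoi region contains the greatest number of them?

(-2, 0.5) — d² to each: Hub-A:12.25, Hub-B:16.25, Hub-C:37, Hub-D:18.25, Hub-E:29 → nearest is Hub-A
(1, -3) — d² to each: Hub-A:54.5, Hub-B:74, Hub-C:15.25, Hub-D:20.5, Hub-E:6.25 → nearest is Hub-E
(-5, -1.5) — d² to each: Hub-A:4.25, Hub-B:31.25, Hub-C:82, Hub-D:6.25, Hub-E:64 → nearest is Hub-A
(-3, -4) — d² to each: Hub-A:26.5, Hub-B:65, Hub-C:61.25, Hub-D:0.5, Hub-E:42.25 → nearest is Hub-D
(-4.5, -1) — d² to each: Hub-A:3.25, Hub-B:25.25, Hub-C:72.5, Hub-D:7.25, Hub-E:56.5 → nearest is Hub-A
(-6, -0.5) — d² to each: Hub-A:1.25, Hub-B:24.25, Hub-C:100, Hub-D:15.25, Hub-E:82 → nearest is Hub-A
Tally — Hub-A:4, Hub-D:1, Hub-E:1. Hub-A captures the most (4).

Hub-A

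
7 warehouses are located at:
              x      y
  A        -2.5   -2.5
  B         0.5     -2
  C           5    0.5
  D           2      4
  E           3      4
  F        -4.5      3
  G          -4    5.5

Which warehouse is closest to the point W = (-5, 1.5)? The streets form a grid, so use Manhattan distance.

d(W,A) = |-5−(-2.5)| + |1.5−(-2.5)| = 2.5 + 4 = 6.5
d(W,B) = |-5−0.5| + |1.5−(-2)| = 5.5 + 3.5 = 9
d(W,C) = |-5−5| + |1.5−0.5| = 10 + 1 = 11
d(W,D) = |-5−2| + |1.5−4| = 7 + 2.5 = 9.5
d(W,E) = |-5−3| + |1.5−4| = 8 + 2.5 = 10.5
d(W,F) = |-5−(-4.5)| + |1.5−3| = 0.5 + 1.5 = 2
d(W,G) = |-5−(-4)| + |1.5−5.5| = 1 + 4 = 5
The smallest is to F, so W lies in the Voronoi region of F.

F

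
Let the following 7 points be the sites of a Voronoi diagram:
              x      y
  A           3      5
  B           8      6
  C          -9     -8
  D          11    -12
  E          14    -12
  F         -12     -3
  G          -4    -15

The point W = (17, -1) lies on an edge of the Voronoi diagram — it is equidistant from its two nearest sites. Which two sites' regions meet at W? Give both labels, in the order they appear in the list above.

B and E

Squared distances from W to each site:
|WA|² = 196 + 36 = 232
|WB|² = 81 + 49 = 130
|WC|² = 676 + 49 = 725
|WD|² = 36 + 121 = 157
|WE|² = 9 + 121 = 130
|WF|² = 841 + 4 = 845
|WG|² = 441 + 196 = 637
W is equidistant from B and E (both at squared distance 130), and every other site is strictly farther — so W lies on the B–E Voronoi edge.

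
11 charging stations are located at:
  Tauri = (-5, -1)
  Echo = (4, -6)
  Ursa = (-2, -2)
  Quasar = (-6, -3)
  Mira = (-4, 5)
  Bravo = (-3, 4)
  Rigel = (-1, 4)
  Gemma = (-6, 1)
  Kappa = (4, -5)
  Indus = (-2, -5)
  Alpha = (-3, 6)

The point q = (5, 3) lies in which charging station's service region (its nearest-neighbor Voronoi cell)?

Since √ is increasing, it suffices to compare squared distances:
d²(q, Tauri) = (5−(-5))² + (3−(-1))² = 100 + 16 = 116
d²(q, Echo) = (5−4)² + (3−(-6))² = 1 + 81 = 82
d²(q, Ursa) = (5−(-2))² + (3−(-2))² = 49 + 25 = 74
d²(q, Quasar) = (5−(-6))² + (3−(-3))² = 121 + 36 = 157
d²(q, Mira) = (5−(-4))² + (3−5)² = 81 + 4 = 85
d²(q, Bravo) = (5−(-3))² + (3−4)² = 64 + 1 = 65
d²(q, Rigel) = (5−(-1))² + (3−4)² = 36 + 1 = 37
d²(q, Gemma) = (5−(-6))² + (3−1)² = 121 + 4 = 125
d²(q, Kappa) = (5−4)² + (3−(-5))² = 1 + 64 = 65
d²(q, Indus) = (5−(-2))² + (3−(-5))² = 49 + 64 = 113
d²(q, Alpha) = (5−(-3))² + (3−6)² = 64 + 9 = 73
Minimum is at Rigel.

Rigel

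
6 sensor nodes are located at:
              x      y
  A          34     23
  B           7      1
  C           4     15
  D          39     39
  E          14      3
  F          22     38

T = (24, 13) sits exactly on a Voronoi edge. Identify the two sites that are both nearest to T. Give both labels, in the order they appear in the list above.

Squared distances from T to each site:
|TA|² = (24−34)² + (13−23)² = 100 + 100 = 200
|TB|² = (24−7)² + (13−1)² = 289 + 144 = 433
|TC|² = (24−4)² + (13−15)² = 400 + 4 = 404
|TD|² = (24−39)² + (13−39)² = 225 + 676 = 901
|TE|² = (24−14)² + (13−3)² = 100 + 100 = 200
|TF|² = (24−22)² + (13−38)² = 4 + 625 = 629
T is equidistant from A and E (both at squared distance 200), and every other site is strictly farther — so T lies on the A–E Voronoi edge.

A and E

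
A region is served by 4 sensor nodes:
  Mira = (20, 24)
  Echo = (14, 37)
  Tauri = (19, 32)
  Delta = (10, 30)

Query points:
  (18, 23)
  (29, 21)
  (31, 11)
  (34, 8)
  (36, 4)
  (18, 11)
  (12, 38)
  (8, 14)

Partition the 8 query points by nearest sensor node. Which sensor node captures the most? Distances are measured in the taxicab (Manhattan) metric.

Mira

(18, 23) — d to each: Mira:3, Echo:18, Tauri:10, Delta:15 → nearest is Mira
(29, 21) — d to each: Mira:12, Echo:31, Tauri:21, Delta:28 → nearest is Mira
(31, 11) — d to each: Mira:24, Echo:43, Tauri:33, Delta:40 → nearest is Mira
(34, 8) — d to each: Mira:30, Echo:49, Tauri:39, Delta:46 → nearest is Mira
(36, 4) — d to each: Mira:36, Echo:55, Tauri:45, Delta:52 → nearest is Mira
(18, 11) — d to each: Mira:15, Echo:30, Tauri:22, Delta:27 → nearest is Mira
(12, 38) — d to each: Mira:22, Echo:3, Tauri:13, Delta:10 → nearest is Echo
(8, 14) — d to each: Mira:22, Echo:29, Tauri:29, Delta:18 → nearest is Delta
Tally — Mira:6, Echo:1, Delta:1. Mira captures the most (6).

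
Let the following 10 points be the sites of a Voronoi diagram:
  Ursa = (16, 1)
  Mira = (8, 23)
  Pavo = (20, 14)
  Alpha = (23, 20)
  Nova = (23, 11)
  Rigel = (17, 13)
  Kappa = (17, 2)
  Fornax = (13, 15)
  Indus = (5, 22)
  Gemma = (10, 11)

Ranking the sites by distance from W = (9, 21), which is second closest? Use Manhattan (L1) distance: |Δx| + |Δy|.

d(W, Ursa) = 7 + 20 = 27
d(W, Mira) = 1 + 2 = 3
d(W, Pavo) = 11 + 7 = 18
d(W, Alpha) = 14 + 1 = 15
d(W, Nova) = 14 + 10 = 24
d(W, Rigel) = 8 + 8 = 16
d(W, Kappa) = 8 + 19 = 27
d(W, Fornax) = 4 + 6 = 10
d(W, Indus) = 4 + 1 = 5
d(W, Gemma) = 1 + 10 = 11
Sorted ascending: Mira, Indus, Fornax, … — the second-nearest is Indus.

Indus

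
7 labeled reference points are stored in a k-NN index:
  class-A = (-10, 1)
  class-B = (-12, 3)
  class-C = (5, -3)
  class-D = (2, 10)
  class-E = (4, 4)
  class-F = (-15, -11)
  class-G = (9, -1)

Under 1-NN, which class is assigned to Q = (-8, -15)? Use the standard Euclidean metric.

Squared Euclidean distances:
d²(Q, class-A) = (-8−(-10))² + (-15−1)² = 4 + 256 = 260
d²(Q, class-B) = (-8−(-12))² + (-15−3)² = 16 + 324 = 340
d²(Q, class-C) = (-8−5)² + (-15−(-3))² = 169 + 144 = 313
d²(Q, class-D) = (-8−2)² + (-15−10)² = 100 + 625 = 725
d²(Q, class-E) = (-8−4)² + (-15−4)² = 144 + 361 = 505
d²(Q, class-F) = (-8−(-15))² + (-15−(-11))² = 49 + 16 = 65
d²(Q, class-G) = (-8−9)² + (-15−(-1))² = 289 + 196 = 485
The smallest is to class-F, so Q lies in the Voronoi region of class-F.

class-F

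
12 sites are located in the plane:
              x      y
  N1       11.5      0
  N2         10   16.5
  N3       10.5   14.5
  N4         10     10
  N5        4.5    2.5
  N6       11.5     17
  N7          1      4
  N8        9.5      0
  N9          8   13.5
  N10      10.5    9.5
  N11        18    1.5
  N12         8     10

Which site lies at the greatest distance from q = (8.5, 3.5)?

Squared Euclidean distances:
|qN1|² = 9 + 12.25 = 21.25
|qN2|² = 2.25 + 169 = 171.25
|qN3|² = 4 + 121 = 125
|qN4|² = 2.25 + 42.25 = 44.5
|qN5|² = 16 + 1 = 17
|qN6|² = 9 + 182.25 = 191.25
|qN7|² = 56.25 + 0.25 = 56.5
|qN8|² = 1 + 12.25 = 13.25
|qN9|² = 0.25 + 100 = 100.25
d²(q, N10) = 4 + 36 = 40
d²(q, N11) = 90.25 + 4 = 94.25
d²(q, N12) = 0.25 + 42.25 = 42.5
The largest is to N6.

N6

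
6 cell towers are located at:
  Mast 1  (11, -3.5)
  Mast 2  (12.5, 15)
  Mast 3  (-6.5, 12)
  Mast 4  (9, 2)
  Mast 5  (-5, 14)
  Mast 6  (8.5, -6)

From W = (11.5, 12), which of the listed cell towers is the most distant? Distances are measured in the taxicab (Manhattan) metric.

Mast 6

d(W, Mast 1) = |11.5−11| + |12−(-3.5)| = 0.5 + 15.5 = 16
d(W, Mast 2) = |11.5−12.5| + |12−15| = 1 + 3 = 4
d(W, Mast 3) = |11.5−(-6.5)| + |12−12| = 18 + 0 = 18
d(W, Mast 4) = |11.5−9| + |12−2| = 2.5 + 10 = 12.5
d(W, Mast 5) = |11.5−(-5)| + |12−14| = 16.5 + 2 = 18.5
d(W, Mast 6) = |11.5−8.5| + |12−(-6)| = 3 + 18 = 21
The largest is to Mast 6.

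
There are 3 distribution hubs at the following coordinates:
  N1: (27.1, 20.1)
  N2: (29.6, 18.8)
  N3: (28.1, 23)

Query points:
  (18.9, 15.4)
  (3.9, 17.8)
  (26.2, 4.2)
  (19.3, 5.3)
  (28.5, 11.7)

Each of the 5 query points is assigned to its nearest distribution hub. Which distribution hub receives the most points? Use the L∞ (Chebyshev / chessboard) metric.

N2

(18.9, 15.4) — d to each: N1:8.2, N2:10.7, N3:9.2 → nearest is N1
(3.9, 17.8) — d to each: N1:23.2, N2:25.7, N3:24.2 → nearest is N1
(26.2, 4.2) — d to each: N1:15.9, N2:14.6, N3:18.8 → nearest is N2
(19.3, 5.3) — d to each: N1:14.8, N2:13.5, N3:17.7 → nearest is N2
(28.5, 11.7) — d to each: N1:8.4, N2:7.1, N3:11.3 → nearest is N2
Tally — N1:2, N2:3. N2 captures the most (3).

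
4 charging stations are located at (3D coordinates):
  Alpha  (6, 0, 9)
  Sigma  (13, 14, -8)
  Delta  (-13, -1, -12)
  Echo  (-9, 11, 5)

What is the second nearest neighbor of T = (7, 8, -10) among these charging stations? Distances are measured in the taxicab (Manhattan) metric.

Alpha

d(T, Alpha) = |7−6| + |8−0| + |-10−9| = 1 + 8 + 19 = 28
d(T, Sigma) = |7−13| + |8−14| + |-10−(-8)| = 6 + 6 + 2 = 14
d(T, Delta) = |7−(-13)| + |8−(-1)| + |-10−(-12)| = 20 + 9 + 2 = 31
d(T, Echo) = |7−(-9)| + |8−11| + |-10−5| = 16 + 3 + 15 = 34
Sorted ascending: Sigma, Alpha, Delta, … — the second-nearest is Alpha.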